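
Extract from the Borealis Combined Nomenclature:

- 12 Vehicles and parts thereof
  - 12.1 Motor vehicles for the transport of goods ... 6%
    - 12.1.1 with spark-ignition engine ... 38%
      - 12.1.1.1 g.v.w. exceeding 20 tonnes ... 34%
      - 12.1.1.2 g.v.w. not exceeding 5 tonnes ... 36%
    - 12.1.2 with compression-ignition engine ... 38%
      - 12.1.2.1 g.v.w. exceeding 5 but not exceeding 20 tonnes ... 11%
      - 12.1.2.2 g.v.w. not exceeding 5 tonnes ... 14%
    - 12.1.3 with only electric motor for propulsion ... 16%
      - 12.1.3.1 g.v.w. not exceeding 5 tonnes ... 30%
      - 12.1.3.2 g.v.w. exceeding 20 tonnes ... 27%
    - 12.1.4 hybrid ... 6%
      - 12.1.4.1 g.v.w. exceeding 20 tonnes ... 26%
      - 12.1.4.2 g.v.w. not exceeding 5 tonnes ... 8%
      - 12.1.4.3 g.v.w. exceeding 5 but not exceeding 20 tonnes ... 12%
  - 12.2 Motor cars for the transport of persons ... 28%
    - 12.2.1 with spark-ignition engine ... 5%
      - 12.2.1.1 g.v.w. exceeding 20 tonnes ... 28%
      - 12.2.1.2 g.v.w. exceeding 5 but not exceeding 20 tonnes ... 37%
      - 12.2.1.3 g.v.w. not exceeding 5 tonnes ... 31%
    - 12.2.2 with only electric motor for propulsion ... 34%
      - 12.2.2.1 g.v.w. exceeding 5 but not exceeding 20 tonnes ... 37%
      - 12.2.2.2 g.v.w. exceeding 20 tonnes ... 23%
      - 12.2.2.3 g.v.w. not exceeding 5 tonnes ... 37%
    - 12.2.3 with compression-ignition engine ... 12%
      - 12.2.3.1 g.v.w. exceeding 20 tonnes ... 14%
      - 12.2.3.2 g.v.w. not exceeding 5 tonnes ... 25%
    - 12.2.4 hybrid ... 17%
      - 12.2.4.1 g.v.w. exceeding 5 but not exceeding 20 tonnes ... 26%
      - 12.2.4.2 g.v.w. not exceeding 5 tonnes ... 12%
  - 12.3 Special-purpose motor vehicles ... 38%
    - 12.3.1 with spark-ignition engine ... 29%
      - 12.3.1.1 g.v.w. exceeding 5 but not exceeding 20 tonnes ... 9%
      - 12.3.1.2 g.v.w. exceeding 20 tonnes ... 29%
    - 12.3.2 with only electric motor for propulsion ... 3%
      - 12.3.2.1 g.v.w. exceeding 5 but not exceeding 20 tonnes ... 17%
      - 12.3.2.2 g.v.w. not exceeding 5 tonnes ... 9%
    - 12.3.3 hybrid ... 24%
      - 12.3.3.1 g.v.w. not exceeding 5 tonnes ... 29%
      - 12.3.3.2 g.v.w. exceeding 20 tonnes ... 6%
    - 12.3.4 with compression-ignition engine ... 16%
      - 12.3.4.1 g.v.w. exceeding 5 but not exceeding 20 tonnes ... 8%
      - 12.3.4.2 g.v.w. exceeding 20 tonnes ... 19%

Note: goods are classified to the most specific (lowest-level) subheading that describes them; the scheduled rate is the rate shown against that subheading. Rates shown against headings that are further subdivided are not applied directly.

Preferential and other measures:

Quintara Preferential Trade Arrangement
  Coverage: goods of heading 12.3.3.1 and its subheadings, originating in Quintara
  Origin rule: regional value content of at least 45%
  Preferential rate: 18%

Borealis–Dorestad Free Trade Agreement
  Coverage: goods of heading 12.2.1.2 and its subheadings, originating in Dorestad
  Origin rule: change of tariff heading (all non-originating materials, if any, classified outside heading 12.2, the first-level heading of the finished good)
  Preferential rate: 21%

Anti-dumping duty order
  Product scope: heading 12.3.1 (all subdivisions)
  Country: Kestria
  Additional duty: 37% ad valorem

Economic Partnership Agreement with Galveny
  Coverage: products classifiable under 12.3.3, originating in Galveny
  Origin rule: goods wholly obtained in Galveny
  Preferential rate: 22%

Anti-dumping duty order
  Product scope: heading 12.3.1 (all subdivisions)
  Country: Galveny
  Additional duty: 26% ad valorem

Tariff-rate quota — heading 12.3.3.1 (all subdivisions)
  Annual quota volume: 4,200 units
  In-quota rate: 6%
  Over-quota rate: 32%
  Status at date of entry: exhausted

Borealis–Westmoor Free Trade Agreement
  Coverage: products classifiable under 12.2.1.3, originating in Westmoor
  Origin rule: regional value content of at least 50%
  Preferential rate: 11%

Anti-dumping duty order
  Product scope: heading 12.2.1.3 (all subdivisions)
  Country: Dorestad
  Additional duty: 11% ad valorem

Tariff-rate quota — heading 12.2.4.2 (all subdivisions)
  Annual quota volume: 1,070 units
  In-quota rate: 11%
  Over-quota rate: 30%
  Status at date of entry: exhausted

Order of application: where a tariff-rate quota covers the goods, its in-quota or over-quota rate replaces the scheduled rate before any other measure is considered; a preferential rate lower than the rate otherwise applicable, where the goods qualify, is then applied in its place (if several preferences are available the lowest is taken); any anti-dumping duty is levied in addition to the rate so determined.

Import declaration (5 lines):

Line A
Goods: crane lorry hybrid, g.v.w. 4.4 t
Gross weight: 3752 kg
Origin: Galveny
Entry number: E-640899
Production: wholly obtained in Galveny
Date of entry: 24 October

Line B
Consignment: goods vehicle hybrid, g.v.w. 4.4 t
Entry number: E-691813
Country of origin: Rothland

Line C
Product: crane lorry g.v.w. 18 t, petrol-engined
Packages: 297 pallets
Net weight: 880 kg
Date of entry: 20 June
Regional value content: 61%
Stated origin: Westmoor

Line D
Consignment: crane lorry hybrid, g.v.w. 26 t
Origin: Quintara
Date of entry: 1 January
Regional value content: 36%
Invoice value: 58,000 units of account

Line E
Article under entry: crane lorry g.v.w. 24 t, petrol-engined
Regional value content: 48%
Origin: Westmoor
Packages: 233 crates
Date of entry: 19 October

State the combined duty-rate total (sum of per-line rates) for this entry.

Line A: crane lorry → 12.3; hybrid → 12.3.3; g.v.w. 4.4 t → 12.3.3.1. Scheduled 29%. quota on 12.3.3.1 exhausted → over-quota 32%; Galveny agreement on 12.3.3: wholly obtained → 22% available; preferential 22%. → 22%.
Line B: goods vehicle → 12.1; hybrid → 12.1.4; g.v.w. 4.4 t → 12.1.4.2. Scheduled 8%. No special measure applies. → 8%.
Line C: crane lorry → 12.3; petrol-engined → 12.3.1; g.v.w. 18 t → 12.3.1.1. Scheduled 9%. Westmoor agreement on 12.2.1.3: 12.3.1.1 not covered. → 9%.
Line D: crane lorry → 12.3; hybrid → 12.3.3; g.v.w. 26 t → 12.3.3.2. Scheduled 6%. Quintara agreement on 12.3.3.1: 12.3.3.2 not covered. → 6%.
Line E: crane lorry → 12.3; petrol-engined → 12.3.1; g.v.w. 24 t → 12.3.1.2. Scheduled 29%. Westmoor agreement on 12.2.1.3: 12.3.1.2 not covered. → 29%.
Sum: 22% + 8% + 9% + 6% + 29% = 74%.

74%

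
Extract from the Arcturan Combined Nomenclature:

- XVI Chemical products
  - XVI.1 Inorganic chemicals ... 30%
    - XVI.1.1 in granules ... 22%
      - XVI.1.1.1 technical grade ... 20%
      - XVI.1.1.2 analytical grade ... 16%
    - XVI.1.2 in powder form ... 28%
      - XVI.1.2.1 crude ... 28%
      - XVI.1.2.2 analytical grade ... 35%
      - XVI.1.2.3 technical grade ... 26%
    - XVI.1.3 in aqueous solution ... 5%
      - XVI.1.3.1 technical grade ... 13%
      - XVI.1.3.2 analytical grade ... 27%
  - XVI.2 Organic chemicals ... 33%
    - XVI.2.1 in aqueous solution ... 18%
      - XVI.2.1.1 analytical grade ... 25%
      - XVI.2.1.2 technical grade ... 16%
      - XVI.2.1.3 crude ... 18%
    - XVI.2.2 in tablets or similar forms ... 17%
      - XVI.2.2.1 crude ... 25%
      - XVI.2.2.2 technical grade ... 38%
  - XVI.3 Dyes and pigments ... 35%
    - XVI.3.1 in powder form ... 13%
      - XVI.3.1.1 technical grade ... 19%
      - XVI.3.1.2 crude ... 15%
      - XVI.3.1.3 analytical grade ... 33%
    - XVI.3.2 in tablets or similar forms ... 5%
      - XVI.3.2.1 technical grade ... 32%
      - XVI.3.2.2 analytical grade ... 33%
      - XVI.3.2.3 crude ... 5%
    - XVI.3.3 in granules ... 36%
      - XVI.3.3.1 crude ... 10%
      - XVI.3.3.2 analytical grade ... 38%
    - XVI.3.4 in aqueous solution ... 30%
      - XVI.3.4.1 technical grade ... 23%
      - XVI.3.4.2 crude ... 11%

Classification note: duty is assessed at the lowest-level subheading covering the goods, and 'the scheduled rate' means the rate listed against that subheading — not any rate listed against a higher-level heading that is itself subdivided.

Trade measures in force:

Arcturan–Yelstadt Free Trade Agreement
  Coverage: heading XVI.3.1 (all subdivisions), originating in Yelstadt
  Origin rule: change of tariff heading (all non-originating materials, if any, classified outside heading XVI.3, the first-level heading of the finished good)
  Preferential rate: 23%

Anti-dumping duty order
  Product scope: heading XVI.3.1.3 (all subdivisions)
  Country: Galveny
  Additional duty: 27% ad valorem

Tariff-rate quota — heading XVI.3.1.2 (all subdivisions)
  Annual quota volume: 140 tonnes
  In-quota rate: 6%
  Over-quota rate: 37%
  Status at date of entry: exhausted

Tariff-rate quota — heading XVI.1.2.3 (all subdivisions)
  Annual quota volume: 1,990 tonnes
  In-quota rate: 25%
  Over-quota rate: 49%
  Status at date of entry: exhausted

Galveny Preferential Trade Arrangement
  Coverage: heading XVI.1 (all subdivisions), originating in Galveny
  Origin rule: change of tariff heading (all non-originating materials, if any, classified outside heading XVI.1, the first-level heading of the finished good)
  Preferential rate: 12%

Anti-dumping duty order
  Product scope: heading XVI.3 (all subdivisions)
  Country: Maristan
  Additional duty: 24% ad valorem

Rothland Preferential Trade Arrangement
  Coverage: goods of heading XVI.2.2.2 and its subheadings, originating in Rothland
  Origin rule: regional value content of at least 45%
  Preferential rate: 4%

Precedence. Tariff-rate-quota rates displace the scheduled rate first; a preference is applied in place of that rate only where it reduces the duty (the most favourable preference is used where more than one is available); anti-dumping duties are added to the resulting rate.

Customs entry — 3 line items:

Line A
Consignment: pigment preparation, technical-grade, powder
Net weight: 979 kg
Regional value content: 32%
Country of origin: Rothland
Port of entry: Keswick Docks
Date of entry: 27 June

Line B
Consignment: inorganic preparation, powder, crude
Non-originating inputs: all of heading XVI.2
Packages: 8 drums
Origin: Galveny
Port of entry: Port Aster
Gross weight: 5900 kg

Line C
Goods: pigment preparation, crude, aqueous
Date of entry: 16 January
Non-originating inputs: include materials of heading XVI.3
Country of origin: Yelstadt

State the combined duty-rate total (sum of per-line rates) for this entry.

Line A: pigment → XVI.3; powder → XVI.3.1; technical-grade → XVI.3.1.1. Scheduled 19%. Rothland agreement on XVI.2.2.2: XVI.3.1.1 not covered. → 19%.
Line B: inorganic → XVI.1; powder → XVI.1.2; crude → XVI.1.2.1. Scheduled 28%. Galveny agreement on XVI.1: CTH met → 12% available; preferential 12%. → 12%.
Line C: pigment → XVI.3; aqueous → XVI.3.4; crude → XVI.3.4.2. Scheduled 11%. Yelstadt agreement on XVI.3.1: XVI.3.4.2 not covered. → 11%.
Sum: 19% + 12% + 11% = 42%.

42%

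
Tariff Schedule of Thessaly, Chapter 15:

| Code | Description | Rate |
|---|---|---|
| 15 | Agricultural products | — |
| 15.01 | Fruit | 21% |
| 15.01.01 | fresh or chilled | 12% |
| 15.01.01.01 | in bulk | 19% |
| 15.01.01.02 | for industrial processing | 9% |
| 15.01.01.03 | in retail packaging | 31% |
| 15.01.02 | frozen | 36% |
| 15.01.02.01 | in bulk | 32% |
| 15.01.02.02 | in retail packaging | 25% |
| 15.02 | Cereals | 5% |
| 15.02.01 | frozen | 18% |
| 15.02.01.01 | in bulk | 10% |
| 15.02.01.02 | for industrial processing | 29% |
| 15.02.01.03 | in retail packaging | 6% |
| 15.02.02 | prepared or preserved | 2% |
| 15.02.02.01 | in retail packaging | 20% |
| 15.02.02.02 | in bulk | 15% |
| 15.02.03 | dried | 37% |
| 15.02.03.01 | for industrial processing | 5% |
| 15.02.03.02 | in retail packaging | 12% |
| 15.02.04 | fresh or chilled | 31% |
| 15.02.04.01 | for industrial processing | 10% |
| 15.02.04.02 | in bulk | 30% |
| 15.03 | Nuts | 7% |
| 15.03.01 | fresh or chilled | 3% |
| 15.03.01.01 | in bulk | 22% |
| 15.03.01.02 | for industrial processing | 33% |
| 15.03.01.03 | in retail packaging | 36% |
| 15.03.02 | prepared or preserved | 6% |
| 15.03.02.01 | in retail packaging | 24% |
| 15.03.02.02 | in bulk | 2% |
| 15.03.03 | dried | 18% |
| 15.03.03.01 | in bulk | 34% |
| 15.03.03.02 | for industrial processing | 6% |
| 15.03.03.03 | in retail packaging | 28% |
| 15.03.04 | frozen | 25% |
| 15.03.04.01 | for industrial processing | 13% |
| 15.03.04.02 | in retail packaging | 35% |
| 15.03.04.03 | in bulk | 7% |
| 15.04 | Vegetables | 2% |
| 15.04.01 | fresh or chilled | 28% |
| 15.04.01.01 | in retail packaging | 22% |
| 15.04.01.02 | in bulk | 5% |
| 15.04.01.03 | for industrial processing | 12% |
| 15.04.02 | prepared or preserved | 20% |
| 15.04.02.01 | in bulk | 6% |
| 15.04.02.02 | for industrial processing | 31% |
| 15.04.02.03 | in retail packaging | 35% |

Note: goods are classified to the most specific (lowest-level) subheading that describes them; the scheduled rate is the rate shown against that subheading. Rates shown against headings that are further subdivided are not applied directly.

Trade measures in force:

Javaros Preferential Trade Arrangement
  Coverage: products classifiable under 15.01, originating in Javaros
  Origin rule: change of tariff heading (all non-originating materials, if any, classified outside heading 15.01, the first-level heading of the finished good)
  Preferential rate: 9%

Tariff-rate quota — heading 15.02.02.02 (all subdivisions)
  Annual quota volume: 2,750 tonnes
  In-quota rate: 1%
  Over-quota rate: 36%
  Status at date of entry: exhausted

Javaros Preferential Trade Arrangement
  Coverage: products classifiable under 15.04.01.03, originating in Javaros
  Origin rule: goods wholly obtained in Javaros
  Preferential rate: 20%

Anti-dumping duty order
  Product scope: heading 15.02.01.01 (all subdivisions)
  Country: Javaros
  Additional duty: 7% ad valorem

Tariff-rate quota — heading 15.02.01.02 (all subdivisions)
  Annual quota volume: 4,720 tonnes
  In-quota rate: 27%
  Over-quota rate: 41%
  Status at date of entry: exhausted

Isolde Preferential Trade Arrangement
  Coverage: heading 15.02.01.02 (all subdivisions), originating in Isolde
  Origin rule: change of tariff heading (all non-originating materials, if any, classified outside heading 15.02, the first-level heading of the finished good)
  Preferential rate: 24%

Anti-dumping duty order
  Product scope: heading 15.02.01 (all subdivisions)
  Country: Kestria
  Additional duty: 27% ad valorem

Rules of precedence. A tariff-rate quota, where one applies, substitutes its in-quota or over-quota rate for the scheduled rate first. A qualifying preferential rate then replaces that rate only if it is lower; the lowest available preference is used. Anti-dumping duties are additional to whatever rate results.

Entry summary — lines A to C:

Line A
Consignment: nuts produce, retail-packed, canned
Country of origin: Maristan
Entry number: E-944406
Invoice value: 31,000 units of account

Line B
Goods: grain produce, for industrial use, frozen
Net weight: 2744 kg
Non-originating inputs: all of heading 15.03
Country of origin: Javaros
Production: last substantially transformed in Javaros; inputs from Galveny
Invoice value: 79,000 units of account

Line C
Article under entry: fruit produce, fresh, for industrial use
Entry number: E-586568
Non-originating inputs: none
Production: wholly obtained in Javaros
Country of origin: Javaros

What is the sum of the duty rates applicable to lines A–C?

Line A: nuts → 15.03; canned → 15.03.02; retail-packed → 15.03.02.01. Scheduled 24%. No special measure applies. → 24%.
Line B: grain → 15.02; frozen → 15.02.01; for industrial use → 15.02.01.02. Scheduled 29%. quota on 15.02.01.02 exhausted → over-quota 41%; Javaros agreement on 15.01: 15.02.01.02 not covered; Javaros agreement on 15.04.01.03: 15.02.01.02 not covered. → 41%.
Line C: fruit → 15.01; fresh → 15.01.01; for industrial use → 15.01.01.02. Scheduled 9%. Javaros agreement on 15.01: CTH met → 9% available; Javaros agreement on 15.04.01.03: 15.01.01.02 not covered; preference 9% not lower than 9% → no reduction. → 9%.
Sum: 24% + 41% + 9% = 74%.

74%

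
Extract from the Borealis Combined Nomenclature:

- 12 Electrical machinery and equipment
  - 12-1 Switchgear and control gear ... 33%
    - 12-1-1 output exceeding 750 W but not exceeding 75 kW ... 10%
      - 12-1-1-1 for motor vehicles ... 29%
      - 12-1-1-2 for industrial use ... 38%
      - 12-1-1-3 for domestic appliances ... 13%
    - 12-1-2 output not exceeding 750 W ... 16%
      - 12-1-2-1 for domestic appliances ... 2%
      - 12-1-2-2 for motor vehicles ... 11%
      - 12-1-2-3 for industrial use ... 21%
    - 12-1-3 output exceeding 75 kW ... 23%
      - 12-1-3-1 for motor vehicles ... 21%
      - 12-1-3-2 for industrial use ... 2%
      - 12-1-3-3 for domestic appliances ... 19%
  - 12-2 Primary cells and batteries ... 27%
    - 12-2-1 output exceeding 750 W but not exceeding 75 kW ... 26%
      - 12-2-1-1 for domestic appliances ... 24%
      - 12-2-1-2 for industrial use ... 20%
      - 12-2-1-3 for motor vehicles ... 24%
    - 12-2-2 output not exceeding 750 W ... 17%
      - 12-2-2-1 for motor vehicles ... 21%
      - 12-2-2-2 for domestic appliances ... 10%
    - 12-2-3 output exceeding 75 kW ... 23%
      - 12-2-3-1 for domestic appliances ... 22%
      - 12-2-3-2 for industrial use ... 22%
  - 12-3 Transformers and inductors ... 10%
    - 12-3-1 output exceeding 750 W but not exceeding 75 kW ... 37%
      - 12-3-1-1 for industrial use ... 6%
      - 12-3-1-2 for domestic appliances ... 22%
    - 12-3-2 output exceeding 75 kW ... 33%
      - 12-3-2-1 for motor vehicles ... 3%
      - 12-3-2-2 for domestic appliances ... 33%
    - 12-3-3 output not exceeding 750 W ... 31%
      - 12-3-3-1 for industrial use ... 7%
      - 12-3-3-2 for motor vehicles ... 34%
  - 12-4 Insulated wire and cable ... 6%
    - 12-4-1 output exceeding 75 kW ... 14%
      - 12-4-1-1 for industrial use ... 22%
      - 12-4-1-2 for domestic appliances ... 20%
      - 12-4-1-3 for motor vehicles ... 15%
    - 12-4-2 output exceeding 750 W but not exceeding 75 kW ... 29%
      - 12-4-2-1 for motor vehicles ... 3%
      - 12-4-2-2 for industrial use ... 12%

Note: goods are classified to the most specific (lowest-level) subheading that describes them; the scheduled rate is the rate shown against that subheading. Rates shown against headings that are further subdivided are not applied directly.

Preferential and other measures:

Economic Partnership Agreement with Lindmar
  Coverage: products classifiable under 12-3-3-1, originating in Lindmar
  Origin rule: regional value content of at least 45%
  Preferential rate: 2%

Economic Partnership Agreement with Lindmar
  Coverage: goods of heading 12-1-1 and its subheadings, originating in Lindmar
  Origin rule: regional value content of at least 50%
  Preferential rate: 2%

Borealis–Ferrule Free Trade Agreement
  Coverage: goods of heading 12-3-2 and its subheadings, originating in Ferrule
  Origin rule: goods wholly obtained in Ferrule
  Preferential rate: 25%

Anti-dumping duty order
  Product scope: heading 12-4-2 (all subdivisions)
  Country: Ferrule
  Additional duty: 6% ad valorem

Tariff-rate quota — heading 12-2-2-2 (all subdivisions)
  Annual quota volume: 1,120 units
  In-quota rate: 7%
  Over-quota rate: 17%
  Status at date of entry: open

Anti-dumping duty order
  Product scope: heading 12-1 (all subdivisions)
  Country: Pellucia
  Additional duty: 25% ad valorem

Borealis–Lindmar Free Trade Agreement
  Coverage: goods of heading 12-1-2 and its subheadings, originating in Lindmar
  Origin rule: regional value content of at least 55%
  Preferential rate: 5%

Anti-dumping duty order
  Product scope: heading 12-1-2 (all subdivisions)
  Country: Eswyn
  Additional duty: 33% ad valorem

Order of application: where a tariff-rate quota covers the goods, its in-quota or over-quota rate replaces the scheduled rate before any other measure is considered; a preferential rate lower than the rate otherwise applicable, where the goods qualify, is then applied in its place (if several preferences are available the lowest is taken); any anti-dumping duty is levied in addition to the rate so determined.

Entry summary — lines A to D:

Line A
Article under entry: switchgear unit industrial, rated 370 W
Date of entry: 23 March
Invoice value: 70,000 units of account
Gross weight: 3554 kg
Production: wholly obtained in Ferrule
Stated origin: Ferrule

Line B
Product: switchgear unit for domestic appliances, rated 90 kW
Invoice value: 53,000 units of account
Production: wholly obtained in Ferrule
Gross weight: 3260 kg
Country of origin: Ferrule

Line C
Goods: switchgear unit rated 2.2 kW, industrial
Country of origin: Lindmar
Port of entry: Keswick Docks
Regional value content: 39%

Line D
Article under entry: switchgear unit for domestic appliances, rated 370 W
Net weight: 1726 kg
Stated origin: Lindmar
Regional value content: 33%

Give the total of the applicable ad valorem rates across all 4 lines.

80%

Line A: switchgear unit → 12-1; rated 370 W → 12-1-2; industrial → 12-1-2-3. Scheduled 21%. Ferrule agreement on 12-3-2: 12-1-2-3 not covered. → 21%.
Line B: switchgear unit → 12-1; rated 90 kW → 12-1-3; for domestic appliances → 12-1-3-3. Scheduled 19%. Ferrule agreement on 12-3-2: 12-1-3-3 not covered. → 19%.
Line C: switchgear unit → 12-1; rated 2.2 kW → 12-1-1; industrial → 12-1-1-2. Scheduled 38%. Lindmar agreement on 12-3-3-1: 12-1-1-2 not covered; Lindmar agreement on 12-1-1: RVC < 50%; Lindmar agreement on 12-1-2: 12-1-1-2 not covered. → 38%.
Line D: switchgear unit → 12-1; rated 370 W → 12-1-2; for domestic appliances → 12-1-2-1. Scheduled 2%. Lindmar agreement on 12-3-3-1: 12-1-2-1 not covered; Lindmar agreement on 12-1-1: 12-1-2-1 not covered; Lindmar agreement on 12-1-2: RVC < 55%. → 2%.
Sum: 21% + 19% + 38% + 2% = 80%.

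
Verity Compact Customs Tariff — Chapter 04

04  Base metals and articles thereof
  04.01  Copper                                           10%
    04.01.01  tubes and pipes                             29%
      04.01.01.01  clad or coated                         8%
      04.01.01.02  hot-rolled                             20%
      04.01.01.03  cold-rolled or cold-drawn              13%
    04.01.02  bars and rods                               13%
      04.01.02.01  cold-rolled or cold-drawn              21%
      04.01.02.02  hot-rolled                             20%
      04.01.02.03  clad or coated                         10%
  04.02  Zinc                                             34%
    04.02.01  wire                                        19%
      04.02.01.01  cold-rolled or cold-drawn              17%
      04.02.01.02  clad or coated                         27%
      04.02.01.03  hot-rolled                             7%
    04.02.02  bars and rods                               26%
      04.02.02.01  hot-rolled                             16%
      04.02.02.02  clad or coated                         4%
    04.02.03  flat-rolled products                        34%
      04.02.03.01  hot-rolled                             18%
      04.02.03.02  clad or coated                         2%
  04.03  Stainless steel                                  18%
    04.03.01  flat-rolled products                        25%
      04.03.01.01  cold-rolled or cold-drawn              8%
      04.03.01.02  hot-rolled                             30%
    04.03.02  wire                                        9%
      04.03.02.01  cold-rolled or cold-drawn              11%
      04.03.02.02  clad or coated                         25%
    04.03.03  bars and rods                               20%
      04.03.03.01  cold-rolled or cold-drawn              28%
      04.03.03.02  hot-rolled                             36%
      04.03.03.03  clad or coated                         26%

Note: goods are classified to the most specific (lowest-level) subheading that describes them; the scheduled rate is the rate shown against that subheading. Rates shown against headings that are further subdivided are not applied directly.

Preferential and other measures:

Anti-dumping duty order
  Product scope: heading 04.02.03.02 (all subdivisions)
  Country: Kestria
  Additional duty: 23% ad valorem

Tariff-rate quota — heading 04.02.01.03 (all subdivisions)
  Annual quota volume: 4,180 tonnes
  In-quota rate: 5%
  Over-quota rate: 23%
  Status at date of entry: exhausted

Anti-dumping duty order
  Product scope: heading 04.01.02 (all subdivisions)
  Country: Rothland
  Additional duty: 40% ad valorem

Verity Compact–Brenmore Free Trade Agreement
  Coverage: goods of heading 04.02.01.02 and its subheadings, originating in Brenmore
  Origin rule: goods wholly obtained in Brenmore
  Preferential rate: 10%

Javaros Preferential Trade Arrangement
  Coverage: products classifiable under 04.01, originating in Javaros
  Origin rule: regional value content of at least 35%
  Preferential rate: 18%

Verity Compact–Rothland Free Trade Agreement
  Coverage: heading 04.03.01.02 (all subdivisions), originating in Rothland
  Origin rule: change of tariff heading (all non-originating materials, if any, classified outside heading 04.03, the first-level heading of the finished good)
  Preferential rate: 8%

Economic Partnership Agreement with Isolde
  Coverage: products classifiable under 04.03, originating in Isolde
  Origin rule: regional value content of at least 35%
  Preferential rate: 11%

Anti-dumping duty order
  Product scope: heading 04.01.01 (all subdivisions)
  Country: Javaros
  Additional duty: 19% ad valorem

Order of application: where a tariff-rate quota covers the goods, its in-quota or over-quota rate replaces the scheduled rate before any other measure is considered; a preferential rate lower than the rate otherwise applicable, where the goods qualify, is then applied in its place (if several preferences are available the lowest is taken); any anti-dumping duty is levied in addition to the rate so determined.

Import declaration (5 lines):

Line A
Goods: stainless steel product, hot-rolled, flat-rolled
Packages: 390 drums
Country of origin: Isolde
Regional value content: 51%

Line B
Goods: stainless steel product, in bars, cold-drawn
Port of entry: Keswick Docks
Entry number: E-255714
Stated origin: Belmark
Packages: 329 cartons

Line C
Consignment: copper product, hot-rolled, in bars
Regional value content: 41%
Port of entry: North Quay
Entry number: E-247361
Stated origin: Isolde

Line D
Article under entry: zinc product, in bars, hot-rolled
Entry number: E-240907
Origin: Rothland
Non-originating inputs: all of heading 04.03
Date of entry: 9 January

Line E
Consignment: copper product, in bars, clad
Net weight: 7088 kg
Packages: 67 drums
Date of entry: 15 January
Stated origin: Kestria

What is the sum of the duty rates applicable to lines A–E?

Line A: stainless steel → 04.03; flat-rolled → 04.03.01; hot-rolled → 04.03.01.02. Scheduled 30%. Isolde agreement on 04.03: RVC ≥ 35% → 11% available; preferential 11%. → 11%.
Line B: stainless steel → 04.03; in bars → 04.03.03; cold-drawn → 04.03.03.01. Scheduled 28%. No special measure applies. → 28%.
Line C: copper → 04.01; in bars → 04.01.02; hot-rolled → 04.01.02.02. Scheduled 20%. Isolde agreement on 04.03: 04.01.02.02 not covered. → 20%.
Line D: zinc → 04.02; in bars → 04.02.02; hot-rolled → 04.02.02.01. Scheduled 16%. Rothland agreement on 04.03.01.02: 04.02.02.01 not covered. → 16%.
Line E: copper → 04.01; in bars → 04.01.02; clad → 04.01.02.03. Scheduled 10%. No special measure applies. → 10%.
Sum: 11% + 28% + 20% + 16% + 10% = 85%.

85%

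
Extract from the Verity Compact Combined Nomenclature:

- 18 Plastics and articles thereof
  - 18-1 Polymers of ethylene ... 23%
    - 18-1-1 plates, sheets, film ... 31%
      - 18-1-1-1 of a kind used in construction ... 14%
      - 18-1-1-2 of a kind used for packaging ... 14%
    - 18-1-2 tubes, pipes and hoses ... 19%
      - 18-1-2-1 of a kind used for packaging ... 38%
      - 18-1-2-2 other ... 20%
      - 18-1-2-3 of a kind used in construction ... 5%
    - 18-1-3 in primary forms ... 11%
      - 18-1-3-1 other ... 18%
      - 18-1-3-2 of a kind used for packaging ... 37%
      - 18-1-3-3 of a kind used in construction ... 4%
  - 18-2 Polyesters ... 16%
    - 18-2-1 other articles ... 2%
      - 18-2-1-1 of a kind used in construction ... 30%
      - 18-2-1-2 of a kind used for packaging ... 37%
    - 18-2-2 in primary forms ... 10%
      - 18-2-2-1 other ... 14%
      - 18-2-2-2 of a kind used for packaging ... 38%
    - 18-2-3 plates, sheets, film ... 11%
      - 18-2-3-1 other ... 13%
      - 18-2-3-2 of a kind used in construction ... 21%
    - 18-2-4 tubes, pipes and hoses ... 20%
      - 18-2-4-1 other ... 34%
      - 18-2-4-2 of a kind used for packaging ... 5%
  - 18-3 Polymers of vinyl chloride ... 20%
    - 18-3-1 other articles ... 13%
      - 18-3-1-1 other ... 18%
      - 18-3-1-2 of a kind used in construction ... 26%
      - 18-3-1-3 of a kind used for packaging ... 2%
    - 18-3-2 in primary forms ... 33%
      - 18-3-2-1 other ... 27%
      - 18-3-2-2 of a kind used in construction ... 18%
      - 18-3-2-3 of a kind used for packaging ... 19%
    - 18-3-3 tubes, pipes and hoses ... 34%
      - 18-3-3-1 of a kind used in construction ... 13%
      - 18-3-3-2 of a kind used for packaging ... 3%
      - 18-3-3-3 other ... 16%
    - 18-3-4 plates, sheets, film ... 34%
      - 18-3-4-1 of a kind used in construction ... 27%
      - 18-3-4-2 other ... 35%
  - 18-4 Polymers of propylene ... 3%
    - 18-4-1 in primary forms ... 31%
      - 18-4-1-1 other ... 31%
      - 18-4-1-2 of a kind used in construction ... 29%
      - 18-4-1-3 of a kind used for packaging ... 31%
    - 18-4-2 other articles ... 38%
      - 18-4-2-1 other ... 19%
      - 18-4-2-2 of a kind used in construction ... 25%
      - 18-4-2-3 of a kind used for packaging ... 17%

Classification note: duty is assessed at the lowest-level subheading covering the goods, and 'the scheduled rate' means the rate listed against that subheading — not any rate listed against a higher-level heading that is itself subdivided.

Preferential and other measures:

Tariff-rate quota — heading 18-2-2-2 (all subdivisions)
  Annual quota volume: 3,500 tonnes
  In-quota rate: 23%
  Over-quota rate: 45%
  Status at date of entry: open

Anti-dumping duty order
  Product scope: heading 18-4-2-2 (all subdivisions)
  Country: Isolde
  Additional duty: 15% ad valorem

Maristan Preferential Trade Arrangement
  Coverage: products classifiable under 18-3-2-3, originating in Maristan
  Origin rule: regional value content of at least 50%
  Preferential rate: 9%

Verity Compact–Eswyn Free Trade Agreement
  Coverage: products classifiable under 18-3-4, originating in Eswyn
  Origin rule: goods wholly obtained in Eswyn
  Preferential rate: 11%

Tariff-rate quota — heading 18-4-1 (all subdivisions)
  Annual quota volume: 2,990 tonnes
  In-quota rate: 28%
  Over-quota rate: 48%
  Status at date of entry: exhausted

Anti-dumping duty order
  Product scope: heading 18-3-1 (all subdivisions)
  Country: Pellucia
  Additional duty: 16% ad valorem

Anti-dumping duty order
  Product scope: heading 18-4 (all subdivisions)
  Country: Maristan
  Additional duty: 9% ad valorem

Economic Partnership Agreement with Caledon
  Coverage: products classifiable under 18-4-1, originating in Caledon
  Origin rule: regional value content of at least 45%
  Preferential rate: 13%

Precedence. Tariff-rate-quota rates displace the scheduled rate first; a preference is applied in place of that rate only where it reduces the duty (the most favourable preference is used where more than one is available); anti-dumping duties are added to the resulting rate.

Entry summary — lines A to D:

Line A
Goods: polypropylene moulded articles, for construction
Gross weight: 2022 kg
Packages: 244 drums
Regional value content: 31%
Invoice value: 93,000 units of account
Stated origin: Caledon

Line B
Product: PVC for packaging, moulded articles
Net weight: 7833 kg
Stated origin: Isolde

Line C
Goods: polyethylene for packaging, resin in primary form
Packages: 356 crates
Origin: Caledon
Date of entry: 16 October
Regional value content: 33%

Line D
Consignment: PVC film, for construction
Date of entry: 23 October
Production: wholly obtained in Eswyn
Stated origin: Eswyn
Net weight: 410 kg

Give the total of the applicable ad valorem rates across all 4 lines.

75%

Line A: polypropylene → 18-4; moulded articles → 18-4-2; for construction → 18-4-2-2. Scheduled 25%. Caledon agreement on 18-4-1: 18-4-2-2 not covered. → 25%.
Line B: PVC → 18-3; moulded articles → 18-3-1; for packaging → 18-3-1-3. Scheduled 2%. No special measure applies. → 2%.
Line C: polyethylene → 18-1; resin in primary form → 18-1-3; for packaging → 18-1-3-2. Scheduled 37%. Caledon agreement on 18-4-1: 18-1-3-2 not covered. → 37%.
Line D: PVC → 18-3; film → 18-3-4; for construction → 18-3-4-1. Scheduled 27%. Eswyn agreement on 18-3-4: wholly obtained → 11% available; preferential 11%. → 11%.
Sum: 25% + 2% + 37% + 11% = 75%.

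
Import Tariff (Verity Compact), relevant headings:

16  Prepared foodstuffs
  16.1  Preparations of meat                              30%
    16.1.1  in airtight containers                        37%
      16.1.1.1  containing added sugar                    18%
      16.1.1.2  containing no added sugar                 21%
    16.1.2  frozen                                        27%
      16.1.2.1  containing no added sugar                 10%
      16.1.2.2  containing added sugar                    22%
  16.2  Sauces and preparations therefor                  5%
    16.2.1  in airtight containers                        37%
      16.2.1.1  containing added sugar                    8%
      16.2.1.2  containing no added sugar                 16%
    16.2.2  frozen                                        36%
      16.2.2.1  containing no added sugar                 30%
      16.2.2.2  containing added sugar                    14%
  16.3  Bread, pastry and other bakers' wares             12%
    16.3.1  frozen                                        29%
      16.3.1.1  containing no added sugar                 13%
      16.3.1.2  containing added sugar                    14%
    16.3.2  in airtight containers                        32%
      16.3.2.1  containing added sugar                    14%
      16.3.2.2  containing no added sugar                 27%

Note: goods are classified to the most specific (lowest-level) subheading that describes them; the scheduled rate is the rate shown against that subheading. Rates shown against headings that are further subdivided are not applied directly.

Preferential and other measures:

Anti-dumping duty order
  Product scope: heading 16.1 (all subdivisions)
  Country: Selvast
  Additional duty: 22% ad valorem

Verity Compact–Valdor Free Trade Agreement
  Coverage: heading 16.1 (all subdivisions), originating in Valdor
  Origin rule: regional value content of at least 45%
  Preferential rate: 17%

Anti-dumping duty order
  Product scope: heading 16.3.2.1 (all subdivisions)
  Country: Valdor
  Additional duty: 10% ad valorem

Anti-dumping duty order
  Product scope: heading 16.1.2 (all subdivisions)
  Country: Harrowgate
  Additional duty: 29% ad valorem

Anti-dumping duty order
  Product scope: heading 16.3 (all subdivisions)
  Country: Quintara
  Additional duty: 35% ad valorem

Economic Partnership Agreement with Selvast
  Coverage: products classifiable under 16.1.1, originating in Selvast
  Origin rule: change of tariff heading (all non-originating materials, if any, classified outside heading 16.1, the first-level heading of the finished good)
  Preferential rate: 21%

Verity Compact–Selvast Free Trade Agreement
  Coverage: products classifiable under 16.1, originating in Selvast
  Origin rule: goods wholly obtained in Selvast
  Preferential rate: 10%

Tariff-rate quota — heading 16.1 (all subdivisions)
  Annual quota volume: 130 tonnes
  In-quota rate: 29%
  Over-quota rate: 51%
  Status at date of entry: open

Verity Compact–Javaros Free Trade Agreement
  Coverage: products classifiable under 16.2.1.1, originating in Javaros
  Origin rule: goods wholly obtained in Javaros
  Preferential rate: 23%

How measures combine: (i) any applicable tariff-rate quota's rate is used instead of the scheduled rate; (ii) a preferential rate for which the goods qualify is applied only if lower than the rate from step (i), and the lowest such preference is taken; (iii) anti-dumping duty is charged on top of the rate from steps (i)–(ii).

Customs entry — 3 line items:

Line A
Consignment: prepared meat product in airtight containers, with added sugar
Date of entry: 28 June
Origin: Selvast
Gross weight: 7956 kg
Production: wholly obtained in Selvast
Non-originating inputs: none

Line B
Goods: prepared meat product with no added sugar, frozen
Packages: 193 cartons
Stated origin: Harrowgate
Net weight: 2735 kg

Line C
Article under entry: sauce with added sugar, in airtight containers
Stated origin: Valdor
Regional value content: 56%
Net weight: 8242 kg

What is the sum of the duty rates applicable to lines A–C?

98%

Line A: prepared meat product → 16.1; in airtight containers → 16.1.1; with added sugar → 16.1.1.1. Scheduled 18%. quota on 16.1 open → in-quota 29%; Selvast agreement on 16.1.1: CTH met → 21% available; Selvast agreement on 16.1: wholly obtained → 10% available; preferential 10%; anti-dumping (Selvast, 16.1): +22%; total 10% + 22% = 32%. → 32%.
Line B: prepared meat product → 16.1; frozen → 16.1.2; with no added sugar → 16.1.2.1. Scheduled 10%. quota on 16.1 open → in-quota 29%; anti-dumping (Harrowgate, 16.1.2): +29%; total 29% + 29% = 58%. → 58%.
Line C: sauce → 16.2; in airtight containers → 16.2.1; with added sugar → 16.2.1.1. Scheduled 8%. Valdor agreement on 16.1: 16.2.1.1 not covered. → 8%.
Sum: 32% + 58% + 8% = 98%.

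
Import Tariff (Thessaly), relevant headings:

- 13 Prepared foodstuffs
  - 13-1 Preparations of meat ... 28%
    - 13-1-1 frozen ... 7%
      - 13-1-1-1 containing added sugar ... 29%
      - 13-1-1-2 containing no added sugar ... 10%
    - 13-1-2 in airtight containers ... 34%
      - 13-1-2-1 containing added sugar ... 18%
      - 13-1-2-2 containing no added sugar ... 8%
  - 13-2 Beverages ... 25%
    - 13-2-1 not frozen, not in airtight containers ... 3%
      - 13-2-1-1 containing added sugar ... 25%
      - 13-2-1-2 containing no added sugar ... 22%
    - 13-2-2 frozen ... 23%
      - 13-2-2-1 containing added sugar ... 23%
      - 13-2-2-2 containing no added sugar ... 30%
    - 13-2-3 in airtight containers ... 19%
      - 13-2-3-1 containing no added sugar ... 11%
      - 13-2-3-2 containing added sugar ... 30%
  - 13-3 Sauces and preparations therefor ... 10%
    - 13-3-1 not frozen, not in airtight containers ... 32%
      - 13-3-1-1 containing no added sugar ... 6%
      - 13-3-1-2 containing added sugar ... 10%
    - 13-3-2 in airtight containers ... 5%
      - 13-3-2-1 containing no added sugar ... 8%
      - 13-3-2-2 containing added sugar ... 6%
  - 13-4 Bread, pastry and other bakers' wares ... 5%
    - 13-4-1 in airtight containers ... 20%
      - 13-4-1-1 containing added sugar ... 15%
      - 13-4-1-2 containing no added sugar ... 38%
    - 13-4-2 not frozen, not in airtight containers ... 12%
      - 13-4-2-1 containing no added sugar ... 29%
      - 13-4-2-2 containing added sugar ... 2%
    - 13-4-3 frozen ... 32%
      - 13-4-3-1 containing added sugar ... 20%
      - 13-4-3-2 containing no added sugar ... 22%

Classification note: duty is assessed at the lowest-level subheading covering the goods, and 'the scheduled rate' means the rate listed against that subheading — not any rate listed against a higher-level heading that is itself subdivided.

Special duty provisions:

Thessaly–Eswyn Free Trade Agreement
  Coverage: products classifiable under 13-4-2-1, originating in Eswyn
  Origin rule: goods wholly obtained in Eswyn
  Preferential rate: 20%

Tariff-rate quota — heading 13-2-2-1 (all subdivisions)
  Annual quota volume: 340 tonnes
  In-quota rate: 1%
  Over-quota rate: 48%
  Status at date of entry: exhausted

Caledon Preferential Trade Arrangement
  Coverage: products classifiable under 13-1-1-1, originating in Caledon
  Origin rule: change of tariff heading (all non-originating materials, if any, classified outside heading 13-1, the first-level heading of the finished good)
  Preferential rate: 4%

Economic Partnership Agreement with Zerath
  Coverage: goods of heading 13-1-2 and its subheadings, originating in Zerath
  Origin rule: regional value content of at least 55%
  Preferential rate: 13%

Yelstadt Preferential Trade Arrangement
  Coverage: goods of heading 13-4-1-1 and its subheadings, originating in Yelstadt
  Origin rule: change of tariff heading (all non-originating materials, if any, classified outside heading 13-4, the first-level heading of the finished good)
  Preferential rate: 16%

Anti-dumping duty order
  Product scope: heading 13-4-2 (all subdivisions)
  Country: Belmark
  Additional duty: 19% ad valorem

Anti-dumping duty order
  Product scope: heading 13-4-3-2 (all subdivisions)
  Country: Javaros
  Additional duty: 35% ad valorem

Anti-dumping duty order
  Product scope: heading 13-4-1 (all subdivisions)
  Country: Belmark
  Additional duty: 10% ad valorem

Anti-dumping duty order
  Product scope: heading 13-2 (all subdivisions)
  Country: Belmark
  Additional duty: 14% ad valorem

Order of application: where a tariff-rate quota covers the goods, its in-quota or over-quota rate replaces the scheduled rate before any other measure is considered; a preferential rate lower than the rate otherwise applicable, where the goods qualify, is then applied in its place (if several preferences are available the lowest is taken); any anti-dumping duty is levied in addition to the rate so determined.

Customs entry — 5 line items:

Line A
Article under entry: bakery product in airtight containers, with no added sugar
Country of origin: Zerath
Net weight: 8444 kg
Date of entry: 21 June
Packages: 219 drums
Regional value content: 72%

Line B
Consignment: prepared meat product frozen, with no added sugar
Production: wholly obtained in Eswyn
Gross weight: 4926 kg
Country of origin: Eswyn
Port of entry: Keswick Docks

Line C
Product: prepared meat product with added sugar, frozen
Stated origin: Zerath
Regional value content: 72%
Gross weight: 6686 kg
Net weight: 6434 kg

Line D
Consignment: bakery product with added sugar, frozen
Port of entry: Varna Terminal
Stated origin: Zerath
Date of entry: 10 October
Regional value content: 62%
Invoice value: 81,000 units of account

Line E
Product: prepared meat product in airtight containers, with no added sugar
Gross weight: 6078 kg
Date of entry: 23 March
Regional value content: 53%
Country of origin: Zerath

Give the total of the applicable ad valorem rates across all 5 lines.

105%

Line A: bakery product → 13-4; in airtight containers → 13-4-1; with no added sugar → 13-4-1-2. Scheduled 38%. Zerath agreement on 13-1-2: 13-4-1-2 not covered. → 38%.
Line B: prepared meat product → 13-1; frozen → 13-1-1; with no added sugar → 13-1-1-2. Scheduled 10%. Eswyn agreement on 13-4-2-1: 13-1-1-2 not covered. → 10%.
Line C: prepared meat product → 13-1; frozen → 13-1-1; with added sugar → 13-1-1-1. Scheduled 29%. Zerath agreement on 13-1-2: 13-1-1-1 not covered. → 29%.
Line D: bakery product → 13-4; frozen → 13-4-3; with added sugar → 13-4-3-1. Scheduled 20%. Zerath agreement on 13-1-2: 13-4-3-1 not covered. → 20%.
Line E: prepared meat product → 13-1; in airtight containers → 13-1-2; with no added sugar → 13-1-2-2. Scheduled 8%. Zerath agreement on 13-1-2: RVC < 55%. → 8%.
Sum: 38% + 10% + 29% + 20% + 8% = 105%.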